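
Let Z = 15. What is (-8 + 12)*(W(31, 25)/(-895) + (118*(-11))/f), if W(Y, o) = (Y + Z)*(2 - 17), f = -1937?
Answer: 1998592/346723 ≈ 5.7642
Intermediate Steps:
W(Y, o) = -225 - 15*Y (W(Y, o) = (Y + 15)*(2 - 17) = (15 + Y)*(-15) = -225 - 15*Y)
(-8 + 12)*(W(31, 25)/(-895) + (118*(-11))/f) = (-8 + 12)*((-225 - 15*31)/(-895) + (118*(-11))/(-1937)) = 4*((-225 - 465)*(-1/895) - 1298*(-1/1937)) = 4*(-690*(-1/895) + 1298/1937) = 4*(138/179 + 1298/1937) = 4*(499648/346723) = 1998592/346723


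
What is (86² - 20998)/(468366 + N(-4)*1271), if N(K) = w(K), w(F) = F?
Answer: -6801/231641 ≈ -0.029360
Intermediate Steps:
N(K) = K
(86² - 20998)/(468366 + N(-4)*1271) = (86² - 20998)/(468366 - 4*1271) = (7396 - 20998)/(468366 - 5084) = -13602/463282 = -13602*1/463282 = -6801/231641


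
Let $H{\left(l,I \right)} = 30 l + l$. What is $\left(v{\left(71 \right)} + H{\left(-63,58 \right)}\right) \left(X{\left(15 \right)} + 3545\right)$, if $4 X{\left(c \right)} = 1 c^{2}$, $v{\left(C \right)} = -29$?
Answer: $- \frac{14275355}{2} \approx -7.1377 \cdot 10^{6}$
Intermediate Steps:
$H{\left(l,I \right)} = 31 l$
$X{\left(c \right)} = \frac{c^{2}}{4}$ ($X{\left(c \right)} = \frac{1 c^{2}}{4} = \frac{c^{2}}{4}$)
$\left(v{\left(71 \right)} + H{\left(-63,58 \right)}\right) \left(X{\left(15 \right)} + 3545\right) = \left(-29 + 31 \left(-63\right)\right) \left(\frac{15^{2}}{4} + 3545\right) = \left(-29 - 1953\right) \left(\frac{1}{4} \cdot 225 + 3545\right) = - 1982 \left(\frac{225}{4} + 3545\right) = \left(-1982\right) \frac{14405}{4} = - \frac{14275355}{2}$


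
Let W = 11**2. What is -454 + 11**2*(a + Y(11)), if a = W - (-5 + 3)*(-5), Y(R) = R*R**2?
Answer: 174028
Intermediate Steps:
Y(R) = R**3
W = 121
a = 111 (a = 121 - (-5 + 3)*(-5) = 121 - (-2)*(-5) = 121 - 1*10 = 121 - 10 = 111)
-454 + 11**2*(a + Y(11)) = -454 + 11**2*(111 + 11**3) = -454 + 121*(111 + 1331) = -454 + 121*1442 = -454 + 174482 = 174028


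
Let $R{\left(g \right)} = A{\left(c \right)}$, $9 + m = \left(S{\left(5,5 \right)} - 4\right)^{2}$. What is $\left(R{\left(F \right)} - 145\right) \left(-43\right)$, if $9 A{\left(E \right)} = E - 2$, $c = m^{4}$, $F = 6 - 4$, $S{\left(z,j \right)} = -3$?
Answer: $- \frac{110023799}{9} \approx -1.2225 \cdot 10^{7}$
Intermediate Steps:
$m = 40$ ($m = -9 + \left(-3 - 4\right)^{2} = -9 + \left(-7\right)^{2} = -9 + 49 = 40$)
$F = 2$ ($F = 6 - 4 = 2$)
$c = 2560000$ ($c = 40^{4} = 2560000$)
$A{\left(E \right)} = - \frac{2}{9} + \frac{E}{9}$ ($A{\left(E \right)} = \frac{E - 2}{9} = \frac{-2 + E}{9} = - \frac{2}{9} + \frac{E}{9}$)
$R{\left(g \right)} = \frac{2559998}{9}$ ($R{\left(g \right)} = - \frac{2}{9} + \frac{1}{9} \cdot 2560000 = - \frac{2}{9} + \frac{2560000}{9} = \frac{2559998}{9}$)
$\left(R{\left(F \right)} - 145\right) \left(-43\right) = \left(\frac{2559998}{9} - 145\right) \left(-43\right) = \frac{2558693}{9} \left(-43\right) = - \frac{110023799}{9}$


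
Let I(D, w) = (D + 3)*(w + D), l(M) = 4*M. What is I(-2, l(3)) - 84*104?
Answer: -8726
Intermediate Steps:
I(D, w) = (3 + D)*(D + w)
I(-2, l(3)) - 84*104 = ((-2)² + 3*(-2) + 3*(4*3) - 8*3) - 84*104 = (4 - 6 + 3*12 - 2*12) - 8736 = (4 - 6 + 36 - 24) - 8736 = 10 - 8736 = -8726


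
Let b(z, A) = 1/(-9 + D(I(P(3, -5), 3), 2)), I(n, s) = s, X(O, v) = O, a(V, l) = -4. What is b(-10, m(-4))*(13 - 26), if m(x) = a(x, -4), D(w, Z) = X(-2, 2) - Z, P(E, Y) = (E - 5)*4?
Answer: 1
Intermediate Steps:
P(E, Y) = -20 + 4*E (P(E, Y) = (-5 + E)*4 = -20 + 4*E)
D(w, Z) = -2 - Z
m(x) = -4
b(z, A) = -1/13 (b(z, A) = 1/(-9 + (-2 - 1*2)) = 1/(-9 + (-2 - 2)) = 1/(-9 - 4) = 1/(-13) = -1/13)
b(-10, m(-4))*(13 - 26) = -(13 - 26)/13 = -1/13*(-13) = 1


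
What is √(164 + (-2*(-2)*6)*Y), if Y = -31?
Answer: 2*I*√145 ≈ 24.083*I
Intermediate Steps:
√(164 + (-2*(-2)*6)*Y) = √(164 + (-2*(-2)*6)*(-31)) = √(164 + (4*6)*(-31)) = √(164 + 24*(-31)) = √(164 - 744) = √(-580) = 2*I*√145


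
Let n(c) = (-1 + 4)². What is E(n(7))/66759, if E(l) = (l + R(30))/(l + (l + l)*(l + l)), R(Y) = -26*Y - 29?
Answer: -800/22230747 ≈ -3.5986e-5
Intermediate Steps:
R(Y) = -29 - 26*Y
n(c) = 9 (n(c) = 3² = 9)
E(l) = (-809 + l)/(l + 4*l²) (E(l) = (l + (-29 - 26*30))/(l + (l + l)*(l + l)) = (l + (-29 - 780))/(l + (2*l)*(2*l)) = (l - 809)/(l + 4*l²) = (-809 + l)/(l + 4*l²))
E(n(7))/66759 = ((-809 + 9)/(9*(1 + 4*9)))/66759 = ((⅑)*(-800)/(1 + 36))*(1/66759) = ((⅑)*(-800)/37)*(1/66759) = ((⅑)*(1/37)*(-800))*(1/66759) = -800/333*1/66759 = -800/22230747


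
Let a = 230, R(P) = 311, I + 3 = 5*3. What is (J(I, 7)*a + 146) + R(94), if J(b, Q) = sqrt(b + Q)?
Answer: 457 + 230*sqrt(19) ≈ 1459.5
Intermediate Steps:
I = 12 (I = -3 + 5*3 = -3 + 15 = 12)
J(b, Q) = sqrt(Q + b)
(J(I, 7)*a + 146) + R(94) = (sqrt(7 + 12)*230 + 146) + 311 = (sqrt(19)*230 + 146) + 311 = (230*sqrt(19) + 146) + 311 = (146 + 230*sqrt(19)) + 311 = 457 + 230*sqrt(19)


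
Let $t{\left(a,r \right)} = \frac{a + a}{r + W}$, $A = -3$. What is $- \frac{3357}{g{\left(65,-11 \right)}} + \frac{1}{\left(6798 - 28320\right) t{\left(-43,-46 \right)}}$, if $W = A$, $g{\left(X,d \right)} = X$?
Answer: $- \frac{6213447629}{120307980} \approx -51.646$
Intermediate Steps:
$W = -3$
$t{\left(a,r \right)} = \frac{2 a}{-3 + r}$ ($t{\left(a,r \right)} = \frac{a + a}{r - 3} = \frac{2 a}{-3 + r}$)
$- \frac{3357}{g{\left(65,-11 \right)}} + \frac{1}{\left(6798 - 28320\right) t{\left(-43,-46 \right)}} = - \frac{3357}{65} + \frac{1}{\left(6798 - 28320\right) 2 \left(-43\right) \frac{1}{-3 - 46}} = \left(-3357\right) \frac{1}{65} + \frac{1}{\left(-21522\right) 2 \left(-43\right) \frac{1}{-49}} = - \frac{3357}{65} - \frac{1}{21522 \cdot 2 \left(-43\right) \left(- \frac{1}{49}\right)} = - \frac{3357}{65} - \frac{1}{21522 \cdot \frac{86}{49}} = - \frac{3357}{65} - \frac{49}{1850892} = - \frac{6213447629}{120307980}$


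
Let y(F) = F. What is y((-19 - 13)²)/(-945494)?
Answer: -512/472747 ≈ -0.0010830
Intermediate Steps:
y((-19 - 13)²)/(-945494) = (-19 - 13)²/(-945494) = (-32)²*(-1/945494) = 1024*(-1/945494) = -512/472747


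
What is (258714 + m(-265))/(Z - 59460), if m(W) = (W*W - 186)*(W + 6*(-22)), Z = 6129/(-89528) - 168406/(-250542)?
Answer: 9965943032664312/21511377839105 ≈ 463.29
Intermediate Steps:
Z = 218410975/361782648 (Z = 6129*(-1/89528) - 168406*(-1/250542) = -6129/89528 + 84203/125271 = 218410975/361782648 ≈ 0.60371)
m(W) = (-186 + W**2)*(-132 + W) (m(W) = (W**2 - 186)*(W - 132) = (-186 + W**2)*(-132 + W))
(258714 + m(-265))/(Z - 59460) = (258714 + (24552 + (-265)**3 - 186*(-265) - 132*(-265)**2))/(218410975/361782648 - 59460) = (258714 + (24552 - 18609625 + 49290 - 132*70225))/(-21511377839105/361782648) = (258714 + (24552 - 18609625 + 49290 - 9269700))*(-361782648/21511377839105) = (258714 - 27805483)*(-361782648/21511377839105) = -27546769*(-361782648/21511377839105) = 9965943032664312/21511377839105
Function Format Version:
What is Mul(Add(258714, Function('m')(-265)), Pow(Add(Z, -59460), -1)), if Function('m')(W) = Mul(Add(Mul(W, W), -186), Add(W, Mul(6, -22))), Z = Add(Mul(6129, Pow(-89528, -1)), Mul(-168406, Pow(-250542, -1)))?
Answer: Rational(9965943032664312, 21511377839105) ≈ 463.29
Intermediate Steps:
Z = Rational(218410975, 361782648) (Z = Add(Mul(6129, Rational(-1, 89528)), Mul(-168406, Rational(-1, 250542))) = Add(Rational(-6129, 89528), Rational(84203, 125271)) = Rational(218410975, 361782648) ≈ 0.60371)
Function('m')(W) = Mul(Add(-186, Pow(W, 2)), Add(-132, W)) (Function('m')(W) = Mul(Add(Pow(W, 2), -186), Add(W, -132)) = Mul(Add(-186, Pow(W, 2)), Add(-132, W)))
Mul(Add(258714, Function('m')(-265)), Pow(Add(Z, -59460), -1)) = Mul(Add(258714, Add(24552, Pow(-265, 3), Mul(-186, -265), Mul(-132, Pow(-265, 2)))), Pow(Add(Rational(218410975, 361782648), -59460), -1)) = Mul(Add(258714, Add(24552, -18609625, 49290, Mul(-132, 70225))), Pow(Rational(-21511377839105, 361782648), -1)) = Mul(Add(258714, Add(24552, -18609625, 49290, -9269700)), Rational(-361782648, 21511377839105)) = Mul(Add(258714, -27805483), Rational(-361782648, 21511377839105)) = Mul(-27546769, Rational(-361782648, 21511377839105)) = Rational(9965943032664312, 21511377839105)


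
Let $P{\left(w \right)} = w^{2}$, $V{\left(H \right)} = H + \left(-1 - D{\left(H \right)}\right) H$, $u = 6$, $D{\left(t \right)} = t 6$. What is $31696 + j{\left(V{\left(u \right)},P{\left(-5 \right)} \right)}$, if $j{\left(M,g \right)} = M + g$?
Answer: $31505$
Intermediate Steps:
$D{\left(t \right)} = 6 t$
$V{\left(H \right)} = H + H \left(-1 - 6 H\right)$ ($V{\left(H \right)} = H + \left(-1 - 6 H\right) H = H + H \left(-1 - 6 H\right)$)
$31696 + j{\left(V{\left(u \right)},P{\left(-5 \right)} \right)} = 31696 + \left(- 6 \cdot 6^{2} + \left(-5\right)^{2}\right) = 31696 + \left(\left(-6\right) 36 + 25\right) = 31696 + \left(-216 + 25\right) = 31696 - 191 = 31505$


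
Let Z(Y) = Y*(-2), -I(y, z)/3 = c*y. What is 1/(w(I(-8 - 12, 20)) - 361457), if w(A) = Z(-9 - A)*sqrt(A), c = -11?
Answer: I/(-361457*I + 2604*sqrt(165)) ≈ -2.7431e-6 + 2.5384e-7*I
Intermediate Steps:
I(y, z) = 33*y (I(y, z) = -(-33)*y = 33*y)
Z(Y) = -2*Y
w(A) = sqrt(A)*(18 + 2*A) (w(A) = (-2*(-9 - A))*sqrt(A) = (18 + 2*A)*sqrt(A) = sqrt(A)*(18 + 2*A))
1/(w(I(-8 - 12, 20)) - 361457) = 1/(2*sqrt(33*(-8 - 12))*(9 + 33*(-8 - 12)) - 361457) = 1/(2*sqrt(33*(-20))*(9 + 33*(-20)) - 361457) = 1/(2*sqrt(-660)*(9 - 660) - 361457) = 1/(2*(2*I*sqrt(165))*(-651) - 361457) = 1/(-2604*I*sqrt(165) - 361457) = 1/(-361457 - 2604*I*sqrt(165))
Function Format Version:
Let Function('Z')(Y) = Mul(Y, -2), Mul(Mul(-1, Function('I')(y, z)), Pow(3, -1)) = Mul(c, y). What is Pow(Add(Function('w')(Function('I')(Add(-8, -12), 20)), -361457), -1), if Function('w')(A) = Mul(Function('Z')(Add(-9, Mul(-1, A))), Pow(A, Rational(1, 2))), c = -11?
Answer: Mul(I, Pow(Add(Mul(-361457, I), Mul(2604, Pow(165, Rational(1, 2)))), -1)) ≈ Add(-2.7431e-6, Mul(2.5384e-7, I))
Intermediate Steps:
Function('I')(y, z) = Mul(33, y) (Function('I')(y, z) = Mul(-3, Mul(-11, y)) = Mul(33, y))
Function('Z')(Y) = Mul(-2, Y)
Function('w')(A) = Mul(Pow(A, Rational(1, 2)), Add(18, Mul(2, A))) (Function('w')(A) = Mul(Mul(-2, Add(-9, Mul(-1, A))), Pow(A, Rational(1, 2))) = Mul(Add(18, Mul(2, A)), Pow(A, Rational(1, 2))) = Mul(Pow(A, Rational(1, 2)), Add(18, Mul(2, A))))
Pow(Add(Function('w')(Function('I')(Add(-8, -12), 20)), -361457), -1) = Pow(Add(Mul(2, Pow(Mul(33, Add(-8, -12)), Rational(1, 2)), Add(9, Mul(33, Add(-8, -12)))), -361457), -1) = Pow(Add(Mul(2, Pow(Mul(33, -20), Rational(1, 2)), Add(9, Mul(33, -20))), -361457), -1) = Pow(Add(Mul(2, Pow(-660, Rational(1, 2)), Add(9, -660)), -361457), -1) = Pow(Add(Mul(2, Mul(2, I, Pow(165, Rational(1, 2))), -651), -361457), -1) = Pow(Add(Mul(-2604, I, Pow(165, Rational(1, 2))), -361457), -1) = Pow(Add(-361457, Mul(-2604, I, Pow(165, Rational(1, 2)))), -1)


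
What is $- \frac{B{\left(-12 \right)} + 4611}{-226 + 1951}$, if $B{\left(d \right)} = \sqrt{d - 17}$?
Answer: $- \frac{1537}{575} - \frac{i \sqrt{29}}{1725} \approx -2.673 - 0.0031218 i$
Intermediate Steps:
$B{\left(d \right)} = \sqrt{-17 + d}$
$- \frac{B{\left(-12 \right)} + 4611}{-226 + 1951} = - \frac{\sqrt{-17 - 12} + 4611}{-226 + 1951} = - \frac{\sqrt{-29} + 4611}{1725} = - \frac{i \sqrt{29} + 4611}{1725} = - \frac{4611 + i \sqrt{29}}{1725} = - (\frac{1537}{575} + \frac{i \sqrt{29}}{1725}) = - \frac{1537}{575} - \frac{i \sqrt{29}}{1725}$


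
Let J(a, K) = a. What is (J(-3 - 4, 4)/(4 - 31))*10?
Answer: 70/27 ≈ 2.5926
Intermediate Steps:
(J(-3 - 4, 4)/(4 - 31))*10 = ((-3 - 4)/(4 - 31))*10 = (-7/(-27))*10 = -1/27*(-7)*10 = (7/27)*10 = 70/27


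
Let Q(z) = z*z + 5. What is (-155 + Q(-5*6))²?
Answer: 562500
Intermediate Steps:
Q(z) = 5 + z² (Q(z) = z² + 5 = 5 + z²)
(-155 + Q(-5*6))² = (-155 + (5 + (-5*6)²))² = (-155 + (5 + (-30)²))² = (-155 + (5 + 900))² = (-155 + 905)² = 750² = 562500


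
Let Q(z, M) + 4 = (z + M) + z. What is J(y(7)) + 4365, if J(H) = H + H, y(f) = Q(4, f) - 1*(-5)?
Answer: 4397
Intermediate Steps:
Q(z, M) = -4 + M + 2*z (Q(z, M) = -4 + ((z + M) + z) = -4 + ((M + z) + z) = -4 + (M + 2*z) = -4 + M + 2*z)
y(f) = 9 + f (y(f) = (-4 + f + 2*4) - 1*(-5) = (-4 + f + 8) + 5 = (4 + f) + 5 = 9 + f)
J(H) = 2*H
J(y(7)) + 4365 = 2*(9 + 7) + 4365 = 2*16 + 4365 = 32 + 4365 = 4397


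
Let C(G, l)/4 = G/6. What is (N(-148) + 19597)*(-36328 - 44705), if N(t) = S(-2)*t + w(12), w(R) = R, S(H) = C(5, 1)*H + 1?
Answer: -1656935773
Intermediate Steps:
C(G, l) = 2*G/3 (C(G, l) = 4*(G/6) = 2*G/3)
S(H) = 1 + 10*H/3 (S(H) = ((⅔)*5)*H + 1 = 10*H/3 + 1 = 1 + 10*H/3)
N(t) = 12 - 17*t/3 (N(t) = (1 + (10/3)*(-2))*t + 12 = (1 - 20/3)*t + 12 = -17*t/3 + 12 = 12 - 17*t/3)
(N(-148) + 19597)*(-36328 - 44705) = ((12 - 17/3*(-148)) + 19597)*(-36328 - 44705) = ((12 + 2516/3) + 19597)*(-81033) = (2552/3 + 19597)*(-81033) = (61343/3)*(-81033) = -1656935773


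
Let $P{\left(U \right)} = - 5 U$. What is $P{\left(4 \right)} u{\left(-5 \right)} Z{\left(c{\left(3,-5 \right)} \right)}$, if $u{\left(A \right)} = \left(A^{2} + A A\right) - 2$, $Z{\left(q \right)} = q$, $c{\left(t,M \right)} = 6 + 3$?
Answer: $-8640$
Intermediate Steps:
$c{\left(t,M \right)} = 9$
$u{\left(A \right)} = -2 + 2 A^{2}$ ($u{\left(A \right)} = \left(A^{2} + A^{2}\right) - 2 = 2 A^{2} - 2 = -2 + 2 A^{2}$)
$P{\left(4 \right)} u{\left(-5 \right)} Z{\left(c{\left(3,-5 \right)} \right)} = \left(-5\right) 4 \left(-2 + 2 \left(-5\right)^{2}\right) 9 = - 20 \left(-2 + 2 \cdot 25\right) 9 = - 20 \left(-2 + 50\right) 9 = \left(-20\right) 48 \cdot 9 = \left(-960\right) 9 = -8640$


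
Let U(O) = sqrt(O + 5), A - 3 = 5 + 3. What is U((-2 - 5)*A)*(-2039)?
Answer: -12234*I*sqrt(2) ≈ -17302.0*I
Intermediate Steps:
A = 11 (A = 3 + (5 + 3) = 3 + 8 = 11)
U(O) = sqrt(5 + O)
U((-2 - 5)*A)*(-2039) = sqrt(5 + (-2 - 5)*11)*(-2039) = sqrt(5 - 7*11)*(-2039) = sqrt(5 - 77)*(-2039) = sqrt(-72)*(-2039) = (6*I*sqrt(2))*(-2039) = -12234*I*sqrt(2)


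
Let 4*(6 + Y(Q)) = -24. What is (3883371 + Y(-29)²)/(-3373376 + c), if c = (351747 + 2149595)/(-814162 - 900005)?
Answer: -289434489435/251414448658 ≈ -1.1512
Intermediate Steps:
c = -108754/74529 (c = 2501342/(-1714167) = 2501342*(-1/1714167) = -108754/74529 ≈ -1.4592)
Y(Q) = -12 (Y(Q) = -6 + (¼)*(-24) = -6 - 6 = -12)
(3883371 + Y(-29)²)/(-3373376 + c) = (3883371 + (-12)²)/(-3373376 - 108754/74529) = (3883371 + 144)/(-251414448658/74529) = 3883515*(-74529/251414448658) = -289434489435/251414448658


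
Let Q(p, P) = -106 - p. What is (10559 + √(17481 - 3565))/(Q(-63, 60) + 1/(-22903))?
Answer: -241832777/984830 - 22903*√71/70345 ≈ -248.30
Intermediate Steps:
(10559 + √(17481 - 3565))/(Q(-63, 60) + 1/(-22903)) = (10559 + √(17481 - 3565))/((-106 - 1*(-63)) + 1/(-22903)) = (10559 + √13916)/((-106 + 63) - 1/22903) = (10559 + 14*√71)/(-43 - 1/22903) = (10559 + 14*√71)/(-984830/22903) = (10559 + 14*√71)*(-22903/984830) = -241832777/984830 - 22903*√71/70345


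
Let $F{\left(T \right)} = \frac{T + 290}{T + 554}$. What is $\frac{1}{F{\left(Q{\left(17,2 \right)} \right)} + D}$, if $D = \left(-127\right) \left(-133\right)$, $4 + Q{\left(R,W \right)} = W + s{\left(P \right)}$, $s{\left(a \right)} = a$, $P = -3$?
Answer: $\frac{183}{3091148} \approx 5.9201 \cdot 10^{-5}$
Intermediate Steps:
$Q{\left(R,W \right)} = -7 + W$ ($Q{\left(R,W \right)} = -4 + \left(W - 3\right) = -4 + \left(-3 + W\right) = -7 + W$)
$D = 16891$
$F{\left(T \right)} = \frac{290 + T}{554 + T}$
$\frac{1}{F{\left(Q{\left(17,2 \right)} \right)} + D} = \frac{1}{\frac{290 + \left(-7 + 2\right)}{554 + \left(-7 + 2\right)} + 16891} = \frac{1}{\frac{290 - 5}{554 - 5} + 16891} = \frac{1}{\frac{1}{549} \cdot 285 + 16891} = \frac{1}{\frac{95}{183} + 16891} = \frac{1}{\frac{3091148}{183}} = \frac{183}{3091148}$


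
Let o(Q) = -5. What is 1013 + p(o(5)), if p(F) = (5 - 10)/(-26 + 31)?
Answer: 1012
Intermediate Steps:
p(F) = -1 (p(F) = -5/5 = -5*1/5 = -1)
1013 + p(o(5)) = 1013 - 1 = 1012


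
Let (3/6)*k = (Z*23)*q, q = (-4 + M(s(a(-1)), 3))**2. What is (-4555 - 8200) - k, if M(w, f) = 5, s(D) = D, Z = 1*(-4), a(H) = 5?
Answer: -12571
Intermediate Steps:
Z = -4
q = 1 (q = (-4 + 5)**2 = 1**2 = 1)
k = -184 (k = 2*(-4*23*1) = 2*(-92*1) = 2*(-92) = -184)
(-4555 - 8200) - k = (-4555 - 8200) - 1*(-184) = -12755 + 184 = -12571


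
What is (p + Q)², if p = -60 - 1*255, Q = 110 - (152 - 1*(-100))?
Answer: 208849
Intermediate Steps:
Q = -142 (Q = 110 - (152 + 100) = 110 - 1*252 = 110 - 252 = -142)
p = -315 (p = -60 - 255 = -315)
(p + Q)² = (-315 - 142)² = (-457)² = 208849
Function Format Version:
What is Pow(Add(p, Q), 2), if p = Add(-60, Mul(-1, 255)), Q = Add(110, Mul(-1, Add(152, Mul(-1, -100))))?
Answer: 208849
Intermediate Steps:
Q = -142 (Q = Add(110, Mul(-1, Add(152, 100))) = Add(110, Mul(-1, 252)) = Add(110, -252) = -142)
p = -315 (p = Add(-60, -255) = -315)
Pow(Add(p, Q), 2) = Pow(Add(-315, -142), 2) = Pow(-457, 2) = 208849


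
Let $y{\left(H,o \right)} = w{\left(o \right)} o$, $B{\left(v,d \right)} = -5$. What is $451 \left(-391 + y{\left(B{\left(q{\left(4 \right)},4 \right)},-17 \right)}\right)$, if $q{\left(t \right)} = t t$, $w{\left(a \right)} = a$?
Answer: $-46002$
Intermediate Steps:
$q{\left(t \right)} = t^{2}$
$y{\left(H,o \right)} = o^{2}$ ($y{\left(H,o \right)} = o o = o^{2}$)
$451 \left(-391 + y{\left(B{\left(q{\left(4 \right)},4 \right)},-17 \right)}\right) = 451 \left(-391 + \left(-17\right)^{2}\right) = 451 \left(-391 + 289\right) = 451 \left(-102\right) = -46002$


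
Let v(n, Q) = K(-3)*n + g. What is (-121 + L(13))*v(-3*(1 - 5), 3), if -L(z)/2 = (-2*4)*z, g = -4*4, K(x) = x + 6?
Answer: 1740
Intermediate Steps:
K(x) = 6 + x
g = -16
L(z) = 16*z (L(z) = -2*(-2*4)*z = -(-16)*z = 16*z)
v(n, Q) = -16 + 3*n (v(n, Q) = (6 - 3)*n - 16 = 3*n - 16 = -16 + 3*n)
(-121 + L(13))*v(-3*(1 - 5), 3) = (-121 + 16*13)*(-16 + 3*(-3*(1 - 5))) = (-121 + 208)*(-16 + 3*(-3*(-4))) = 87*(-16 + 3*12) = 87*(-16 + 36) = 87*20 = 1740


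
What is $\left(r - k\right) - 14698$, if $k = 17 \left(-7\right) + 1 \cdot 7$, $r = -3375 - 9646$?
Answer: $-27607$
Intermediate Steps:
$r = -13021$ ($r = -3375 - 9646 = -13021$)
$k = -112$ ($k = -119 + 7 = -112$)
$\left(r - k\right) - 14698 = \left(-13021 - -112\right) - 14698 = \left(-13021 + 112\right) - 14698 = -12909 - 14698 = -27607$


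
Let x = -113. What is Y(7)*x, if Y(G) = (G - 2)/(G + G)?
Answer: -565/14 ≈ -40.357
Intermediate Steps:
Y(G) = (-2 + G)/(2*G) (Y(G) = (-2 + G)/((2*G)) = (-2 + G)*(1/(2*G)) = (-2 + G)/(2*G))
Y(7)*x = ((1/2)*(-2 + 7)/7)*(-113) = ((1/2)*(1/7)*5)*(-113) = (5/14)*(-113) = -565/14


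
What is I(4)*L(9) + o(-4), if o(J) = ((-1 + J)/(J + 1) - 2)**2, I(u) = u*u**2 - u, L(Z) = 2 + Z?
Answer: 5941/9 ≈ 660.11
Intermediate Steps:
I(u) = u**3 - u
o(J) = (-2 + (-1 + J)/(1 + J))**2 (o(J) = ((-1 + J)/(1 + J) - 2)**2 = (-2 + (-1 + J)/(1 + J))**2)
I(4)*L(9) + o(-4) = (4**3 - 1*4)*(2 + 9) + (3 - 4)**2/(1 - 4)**2 = (64 - 4)*11 + (-1)**2/(-3)**2 = 60*11 + (1/9)*1 = 660 + 1/9 = 5941/9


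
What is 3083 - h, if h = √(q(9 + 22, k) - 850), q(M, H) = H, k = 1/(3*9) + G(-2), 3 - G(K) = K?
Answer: 3083 - I*√68442/9 ≈ 3083.0 - 29.068*I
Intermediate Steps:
G(K) = 3 - K
k = 136/27 (k = 1/(3*9) + (3 - 1*(-2)) = 1/27 + (3 + 2) = 1/27 + 5 = 136/27 ≈ 5.0370)
h = I*√68442/9 (h = √(136/27 - 850) = √(-22814/27) = I*√68442/9 ≈ 29.068*I)
3083 - h = 3083 - I*√68442/9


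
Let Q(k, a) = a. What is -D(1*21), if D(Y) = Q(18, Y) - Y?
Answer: 0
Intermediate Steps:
D(Y) = 0 (D(Y) = Y - Y = 0)
-D(1*21) = -1*0 = 0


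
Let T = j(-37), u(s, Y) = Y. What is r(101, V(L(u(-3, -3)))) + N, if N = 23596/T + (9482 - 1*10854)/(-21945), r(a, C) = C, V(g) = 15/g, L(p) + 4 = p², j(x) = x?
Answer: -73618223/115995 ≈ -634.67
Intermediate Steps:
T = -37
L(p) = -4 + p²
N = -73966208/115995 (N = 23596/(-37) + (9482 - 1*10854)/(-21945) = 23596*(-1/37) + (9482 - 10854)*(-1/21945) = -23596/37 - 1372*(-1/21945) = -23596/37 + 196/3135 = -73966208/115995 ≈ -637.67)
r(101, V(L(u(-3, -3)))) + N = 15/(-4 + (-3)²) - 73966208/115995 = 15/(-4 + 9) - 73966208/115995 = 15/5 - 73966208/115995 = 15*(⅕) - 73966208/115995 = 3 - 73966208/115995 = -73618223/115995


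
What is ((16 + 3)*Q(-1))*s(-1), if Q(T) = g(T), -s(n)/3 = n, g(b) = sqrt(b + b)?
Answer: 57*I*sqrt(2) ≈ 80.61*I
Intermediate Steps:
g(b) = sqrt(2)*sqrt(b) (g(b) = sqrt(2*b) = sqrt(2)*sqrt(b))
s(n) = -3*n
Q(T) = sqrt(2)*sqrt(T)
((16 + 3)*Q(-1))*s(-1) = ((16 + 3)*(sqrt(2)*sqrt(-1)))*(-3*(-1)) = (19*(sqrt(2)*I))*3 = (19*(I*sqrt(2)))*3 = (19*I*sqrt(2))*3 = 57*I*sqrt(2)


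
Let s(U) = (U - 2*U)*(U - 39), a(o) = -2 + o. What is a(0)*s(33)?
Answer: -396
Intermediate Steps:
s(U) = -U*(-39 + U) (s(U) = (-U)*(-39 + U) = -U*(-39 + U))
a(0)*s(33) = (-2 + 0)*(33*(39 - 1*33)) = -66*(39 - 33) = -66*6 = -2*198 = -396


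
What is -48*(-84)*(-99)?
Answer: -399168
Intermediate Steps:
-48*(-84)*(-99) = 4032*(-99) = -399168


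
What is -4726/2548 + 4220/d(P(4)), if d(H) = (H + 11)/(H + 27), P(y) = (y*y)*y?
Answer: 97812851/19110 ≈ 5118.4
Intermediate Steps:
P(y) = y³ (P(y) = y²*y = y³)
d(H) = (11 + H)/(27 + H)
-4726/2548 + 4220/d(P(4)) = -4726/2548 + 4220/(((11 + 4³)/(27 + 4³))) = -4726*1/2548 + 4220/(((11 + 64)/(27 + 64))) = -2363/1274 + 4220/((75/91)) = -2363/1274 + 4220/(((1/91)*75)) = -2363/1274 + 4220/(75/91) = -2363/1274 + 4220*(91/75) = -2363/1274 + 76804/15 = 97812851/19110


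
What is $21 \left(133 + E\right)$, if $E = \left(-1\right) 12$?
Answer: $2541$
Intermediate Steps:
$E = -12$
$21 \left(133 + E\right) = 21 \left(133 - 12\right) = 21 \cdot 121 = 2541$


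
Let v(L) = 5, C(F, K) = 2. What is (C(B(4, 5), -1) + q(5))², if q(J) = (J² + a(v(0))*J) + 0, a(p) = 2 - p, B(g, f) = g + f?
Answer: 144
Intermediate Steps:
B(g, f) = f + g
q(J) = J² - 3*J (q(J) = (J² + (2 - 1*5)*J) + 0 = (J² + (2 - 5)*J) + 0 = (J² - 3*J) + 0 = J² - 3*J)
(C(B(4, 5), -1) + q(5))² = (2 + 5*(-3 + 5))² = (2 + 5*2)² = (2 + 10)² = 12² = 144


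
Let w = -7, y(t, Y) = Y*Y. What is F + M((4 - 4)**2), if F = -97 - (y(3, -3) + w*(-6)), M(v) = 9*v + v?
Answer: -148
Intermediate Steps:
y(t, Y) = Y**2
M(v) = 10*v
F = -148 (F = -97 - ((-3)**2 - 7*(-6)) = -97 - (9 + 42) = -97 - 1*51 = -97 - 51 = -148)
F + M((4 - 4)**2) = -148 + 10*(4 - 4)**2 = -148 + 10*0**2 = -148 + 10*0 = -148 + 0 = -148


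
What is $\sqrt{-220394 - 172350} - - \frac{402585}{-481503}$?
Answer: $- \frac{134195}{160501} + 2 i \sqrt{98186} \approx -0.8361 + 626.69 i$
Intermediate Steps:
$\sqrt{-220394 - 172350} - - \frac{402585}{-481503} = \sqrt{-392744} - \left(-402585\right) \left(- \frac{1}{481503}\right) = 2 i \sqrt{98186} - \frac{134195}{160501} = - \frac{134195}{160501} + 2 i \sqrt{98186}$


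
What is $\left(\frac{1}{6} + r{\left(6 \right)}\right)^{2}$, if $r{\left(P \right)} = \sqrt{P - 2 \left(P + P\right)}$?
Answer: $- \frac{647}{36} + i \sqrt{2} \approx -17.972 + 1.4142 i$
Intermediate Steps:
$r{\left(P \right)} = \sqrt{3} \sqrt{- P}$ ($r{\left(P \right)} = \sqrt{P - 2 \cdot 2 P} = \sqrt{P - 4 P} = \sqrt{- 3 P} = \sqrt{3} \sqrt{- P}$)
$\left(\frac{1}{6} + r{\left(6 \right)}\right)^{2} = \left(\frac{1}{6} + \sqrt{3} \sqrt{\left(-1\right) 6}\right)^{2} = \left(\frac{1}{6} + \sqrt{3} \sqrt{-6}\right)^{2} = \left(\frac{1}{6} + \sqrt{3} i \sqrt{6}\right)^{2} = \left(\frac{1}{6} + 3 i \sqrt{2}\right)^{2}$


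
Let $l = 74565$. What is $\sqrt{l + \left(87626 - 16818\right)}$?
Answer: $\sqrt{145373} \approx 381.28$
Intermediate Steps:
$\sqrt{l + \left(87626 - 16818\right)} = \sqrt{74565 + \left(87626 - 16818\right)} = \sqrt{74565 + 70808} = \sqrt{145373}$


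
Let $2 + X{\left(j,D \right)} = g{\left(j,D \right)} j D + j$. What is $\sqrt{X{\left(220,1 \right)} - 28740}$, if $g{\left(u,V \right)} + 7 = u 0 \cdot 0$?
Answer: $i \sqrt{30062} \approx 173.38 i$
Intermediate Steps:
$g{\left(u,V \right)} = -7$ ($g{\left(u,V \right)} = -7 + u 0 \cdot 0 = -7 + 0 \cdot 0 = -7 + 0 = -7$)
$X{\left(j,D \right)} = -2 + j - 7 D j$ ($X{\left(j,D \right)} = -2 + \left(- 7 j D + j\right) = -2 - \left(- j + 7 D j\right) = -2 + j - 7 D j$)
$\sqrt{X{\left(220,1 \right)} - 28740} = \sqrt{\left(-2 + 220 - 7 \cdot 220\right) - 28740} = \sqrt{\left(-2 + 220 - 1540\right) - 28740} = \sqrt{-1322 - 28740} = \sqrt{-30062} = i \sqrt{30062}$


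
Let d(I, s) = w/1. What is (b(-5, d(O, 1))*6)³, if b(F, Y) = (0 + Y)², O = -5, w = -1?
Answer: 216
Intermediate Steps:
d(I, s) = -1 (d(I, s) = -1/1 = -1*1 = -1)
b(F, Y) = Y²
(b(-5, d(O, 1))*6)³ = ((-1)²*6)³ = (1*6)³ = 6³ = 216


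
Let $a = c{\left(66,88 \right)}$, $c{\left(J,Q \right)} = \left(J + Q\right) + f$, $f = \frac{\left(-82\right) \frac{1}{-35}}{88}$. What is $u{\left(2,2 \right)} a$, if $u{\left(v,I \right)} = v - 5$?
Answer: $- \frac{711603}{1540} \approx -462.08$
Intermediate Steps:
$u{\left(v,I \right)} = -5 + v$
$f = \frac{41}{1540}$ ($f = \left(-82\right) \left(- \frac{1}{35}\right) \frac{1}{88} = \frac{82}{35} \cdot \frac{1}{88} = \frac{41}{1540} \approx 0.026623$)
$c{\left(J,Q \right)} = \frac{41}{1540} + J + Q$ ($c{\left(J,Q \right)} = \left(J + Q\right) + \frac{41}{1540} = \frac{41}{1540} + J + Q$)
$a = \frac{237201}{1540}$ ($a = \frac{41}{1540} + 66 + 88 = \frac{237201}{1540} \approx 154.03$)
$u{\left(2,2 \right)} a = \left(-5 + 2\right) \frac{237201}{1540} = \left(-3\right) \frac{237201}{1540} = - \frac{711603}{1540}$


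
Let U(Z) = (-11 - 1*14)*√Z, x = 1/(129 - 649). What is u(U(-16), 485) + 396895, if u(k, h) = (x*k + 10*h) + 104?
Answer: 401849 + 5*I/26 ≈ 4.0185e+5 + 0.19231*I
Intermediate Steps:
x = -1/520 (x = 1/(-520) = -1/520 ≈ -0.0019231)
U(Z) = -25*√Z (U(Z) = (-11 - 14)*√Z = -25*√Z)
u(k, h) = 104 + 10*h - k/520 (u(k, h) = (-k/520 + 10*h) + 104 = (10*h - k/520) + 104 = 104 + 10*h - k/520)
u(U(-16), 485) + 396895 = (104 + 10*485 - (-5)*√(-16)/104) + 396895 = (104 + 4850 - (-5)*4*I/104) + 396895 = (104 + 4850 - (-5)*I/26) + 396895 = (104 + 4850 + 5*I/26) + 396895 = (4954 + 5*I/26) + 396895 = 401849 + 5*I/26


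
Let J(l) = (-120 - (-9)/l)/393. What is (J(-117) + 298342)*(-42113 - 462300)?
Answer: -59141559647317/393 ≈ -1.5049e+11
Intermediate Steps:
J(l) = -40/131 + 3/(131*l) (J(l) = (-120 + 9/l)*(1/393) = -40/131 + 3/(131*l))
(J(-117) + 298342)*(-42113 - 462300) = ((1/131)*(3 - 40*(-117))/(-117) + 298342)*(-42113 - 462300) = ((1/131)*(-1/117)*(3 + 4680) + 298342)*(-504413) = ((1/131)*(-1/117)*4683 + 298342)*(-504413) = (-1561/5109 + 298342)*(-504413) = (1524227717/5109)*(-504413) = -59141559647317/393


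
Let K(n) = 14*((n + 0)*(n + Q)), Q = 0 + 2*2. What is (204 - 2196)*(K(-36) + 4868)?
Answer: -41824032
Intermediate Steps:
Q = 4 (Q = 0 + 4 = 4)
K(n) = 14*n*(4 + n) (K(n) = 14*((n + 0)*(n + 4)) = 14*(n*(4 + n)) = 14*n*(4 + n))
(204 - 2196)*(K(-36) + 4868) = (204 - 2196)*(14*(-36)*(4 - 36) + 4868) = -1992*(14*(-36)*(-32) + 4868) = -1992*(16128 + 4868) = -1992*20996 = -41824032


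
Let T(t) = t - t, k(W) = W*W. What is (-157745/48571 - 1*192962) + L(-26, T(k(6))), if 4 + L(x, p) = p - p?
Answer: -9372709331/48571 ≈ -1.9297e+5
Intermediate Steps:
k(W) = W²
T(t) = 0
L(x, p) = -4 (L(x, p) = -4 + (p - p) = -4 + 0 = -4)
(-157745/48571 - 1*192962) + L(-26, T(k(6))) = (-157745/48571 - 1*192962) - 4 = (-157745*1/48571 - 192962) - 4 = (-157745/48571 - 192962) - 4 = -9372515047/48571 - 4 = -9372709331/48571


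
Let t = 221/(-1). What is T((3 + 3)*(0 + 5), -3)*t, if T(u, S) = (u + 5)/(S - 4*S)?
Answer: -7735/9 ≈ -859.44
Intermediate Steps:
T(u, S) = -(5 + u)/(3*S) (T(u, S) = (5 + u)/((-3*S)) = (5 + u)*(-1/(3*S)) = -(5 + u)/(3*S))
t = -221 (t = 221*(-1) = -221)
T((3 + 3)*(0 + 5), -3)*t = ((⅓)*(-5 - (3 + 3)*(0 + 5))/(-3))*(-221) = ((⅓)*(-⅓)*(-5 - 6*5))*(-221) = ((⅓)*(-⅓)*(-5 - 1*30))*(-221) = ((⅓)*(-⅓)*(-5 - 30))*(-221) = ((⅓)*(-⅓)*(-35))*(-221) = (35/9)*(-221) = -7735/9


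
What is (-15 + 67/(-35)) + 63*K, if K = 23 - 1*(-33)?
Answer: 122888/35 ≈ 3511.1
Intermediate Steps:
K = 56 (K = 23 + 33 = 56)
(-15 + 67/(-35)) + 63*K = (-15 + 67/(-35)) + 63*56 = (-15 + 67*(-1/35)) + 3528 = (-15 - 67/35) + 3528 = -592/35 + 3528 = 122888/35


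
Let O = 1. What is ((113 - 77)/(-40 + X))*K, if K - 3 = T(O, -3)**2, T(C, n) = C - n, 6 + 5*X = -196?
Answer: -570/67 ≈ -8.5075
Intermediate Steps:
X = -202/5 (X = -6/5 + (1/5)*(-196) = -6/5 - 196/5 = -202/5 ≈ -40.400)
K = 19 (K = 3 + (1 - 1*(-3))**2 = 3 + (1 + 3)**2 = 3 + 4**2 = 3 + 16 = 19)
((113 - 77)/(-40 + X))*K = ((113 - 77)/(-40 - 202/5))*19 = (36/(-402/5))*19 = (36*(-5/402))*19 = -30/67*19 = -570/67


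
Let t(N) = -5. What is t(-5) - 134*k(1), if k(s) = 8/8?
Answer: -139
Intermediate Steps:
k(s) = 1 (k(s) = 8*(⅛) = 1)
t(-5) - 134*k(1) = -5 - 134*1 = -5 - 134 = -139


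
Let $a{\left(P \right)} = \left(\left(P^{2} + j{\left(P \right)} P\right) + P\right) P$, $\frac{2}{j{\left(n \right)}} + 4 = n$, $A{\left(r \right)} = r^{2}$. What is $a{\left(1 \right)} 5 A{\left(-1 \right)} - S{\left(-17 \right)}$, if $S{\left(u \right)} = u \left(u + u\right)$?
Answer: $- \frac{1714}{3} \approx -571.33$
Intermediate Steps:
$j{\left(n \right)} = \frac{2}{-4 + n}$
$a{\left(P \right)} = P \left(P + P^{2} + \frac{2 P}{-4 + P}\right)$ ($a{\left(P \right)} = \left(\left(P^{2} + \frac{2}{-4 + P} P\right) + P\right) P = \left(\left(P^{2} + \frac{2 P}{-4 + P}\right) + P\right) P = \left(P + P^{2} + \frac{2 P}{-4 + P}\right) P = P \left(P + P^{2} + \frac{2 P}{-4 + P}\right)$)
$S{\left(u \right)} = 2 u^{2}$ ($S{\left(u \right)} = u 2 u = 2 u^{2}$)
$a{\left(1 \right)} 5 A{\left(-1 \right)} - S{\left(-17 \right)} = \frac{1^{2} \left(2 + \left(1 + 1\right) \left(-4 + 1\right)\right)}{-4 + 1} \cdot 5 \left(-1\right)^{2} - 2 \left(-17\right)^{2} = 1 \frac{1}{-3} \left(2 + 2 \left(-3\right)\right) 5 \cdot 1 - 2 \cdot 289 = 1 \left(- \frac{1}{3}\right) \left(2 - 6\right) 5 \cdot 1 - 578 = 1 \left(- \frac{1}{3}\right) \left(-4\right) 5 \cdot 1 - 578 = \frac{4}{3} \cdot 5 \cdot 1 - 578 = \frac{20}{3} \cdot 1 - 578 = \frac{20}{3} - 578 = - \frac{1714}{3}$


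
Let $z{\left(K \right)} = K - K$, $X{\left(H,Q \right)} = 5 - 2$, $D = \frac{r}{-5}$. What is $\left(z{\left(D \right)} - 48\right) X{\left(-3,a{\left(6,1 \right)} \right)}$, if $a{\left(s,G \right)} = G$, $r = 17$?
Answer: $-144$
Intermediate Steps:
$D = - \frac{17}{5}$ ($D = \frac{17}{-5} = 17 \left(- \frac{1}{5}\right) = - \frac{17}{5} \approx -3.4$)
$X{\left(H,Q \right)} = 3$
$z{\left(K \right)} = 0$
$\left(z{\left(D \right)} - 48\right) X{\left(-3,a{\left(6,1 \right)} \right)} = \left(0 - 48\right) 3 = \left(-48\right) 3 = -144$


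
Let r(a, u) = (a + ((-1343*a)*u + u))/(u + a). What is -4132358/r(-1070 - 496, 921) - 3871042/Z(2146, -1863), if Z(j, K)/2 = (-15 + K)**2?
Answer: 1883790084494809/2277179036651484 ≈ 0.82725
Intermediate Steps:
Z(j, K) = 2*(-15 + K)**2
r(a, u) = (a + u - 1343*a*u)/(a + u) (r(a, u) = (a + (-1343*a*u + u))/(a + u) = (a + (u - 1343*a*u))/(a + u) = (a + u - 1343*a*u)/(a + u))
-4132358/r(-1070 - 496, 921) - 3871042/Z(2146, -1863) = -4132358*((-1070 - 496) + 921)/((-1070 - 496) + 921 - 1343*(-1070 - 496)*921) - 3871042*1/(2*(-15 - 1863)**2) = -4132358*(-1566 + 921)/(-1566 + 921 - 1343*(-1566)*921) - 3871042/(2*(-1878)**2) = -4132358*(-645/(-1566 + 921 + 1936990098)) - 3871042/(2*3526884) = -4132358/((-1/645*1936989453)) - 3871042/7053768 = -4132358/(-645663151/215) - 3871042*1/7053768 = -4132358*(-215/645663151) - 1935521/3526884 = 888456970/645663151 - 1935521/3526884 = 1883790084494809/2277179036651484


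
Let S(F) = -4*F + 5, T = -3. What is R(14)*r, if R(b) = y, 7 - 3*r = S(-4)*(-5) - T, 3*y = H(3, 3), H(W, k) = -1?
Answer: -109/9 ≈ -12.111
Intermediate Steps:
S(F) = 5 - 4*F
y = -⅓ (y = (⅓)*(-1) = -⅓ ≈ -0.33333)
r = 109/3 (r = 7/3 - ((5 - 4*(-4))*(-5) - 1*(-3))/3 = 7/3 - ((5 + 16)*(-5) + 3)/3 = 7/3 - (21*(-5) + 3)/3 = 7/3 - (-105 + 3)/3 = 7/3 - ⅓*(-102) = 7/3 + 34 = 109/3 ≈ 36.333)
R(b) = -⅓
R(14)*r = -⅓*109/3 = -109/9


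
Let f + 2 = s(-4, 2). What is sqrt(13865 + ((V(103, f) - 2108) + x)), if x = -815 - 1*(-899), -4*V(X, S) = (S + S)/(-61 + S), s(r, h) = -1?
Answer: 3*sqrt(336810)/16 ≈ 108.82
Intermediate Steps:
f = -3 (f = -2 - 1 = -3)
V(X, S) = -S/(2*(-61 + S)) (V(X, S) = -(S + S)/(4*(-61 + S)) = -2*S/(4*(-61 + S)) = -S/(2*(-61 + S)))
x = 84 (x = -815 + 899 = 84)
sqrt(13865 + ((V(103, f) - 2108) + x)) = sqrt(13865 + ((-1*(-3)/(-122 + 2*(-3)) - 2108) + 84)) = sqrt(13865 + ((-1*(-3)/(-122 - 6) - 2108) + 84)) = sqrt(13865 + ((-1*(-3)/(-128) - 2108) + 84)) = sqrt(13865 + ((-1*(-3)*(-1/128) - 2108) + 84)) = sqrt(13865 + ((-3/128 - 2108) + 84)) = sqrt(13865 + (-269827/128 + 84)) = sqrt(13865 - 259075/128) = sqrt(1515645/128) = 3*sqrt(336810)/16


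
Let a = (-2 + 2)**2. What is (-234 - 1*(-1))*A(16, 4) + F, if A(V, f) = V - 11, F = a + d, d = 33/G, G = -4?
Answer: -4693/4 ≈ -1173.3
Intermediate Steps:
d = -33/4 (d = 33/(-4) = 33*(-1/4) = -33/4 ≈ -8.2500)
a = 0 (a = 0**2 = 0)
F = -33/4 (F = 0 - 33/4 = -33/4 ≈ -8.2500)
A(V, f) = -11 + V
(-234 - 1*(-1))*A(16, 4) + F = (-234 - 1*(-1))*(-11 + 16) - 33/4 = (-234 + 1)*5 - 33/4 = -233*5 - 33/4 = -1165 - 33/4 = -4693/4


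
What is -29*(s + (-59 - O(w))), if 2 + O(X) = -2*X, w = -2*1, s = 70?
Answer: -261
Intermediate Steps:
w = -2
O(X) = -2 - 2*X
-29*(s + (-59 - O(w))) = -29*(70 + (-59 - (-2 - 2*(-2)))) = -29*(70 + (-59 - (-2 + 4))) = -29*(70 + (-59 - 1*2)) = -29*(70 + (-59 - 2)) = -29*(70 - 61) = -29*9 = -261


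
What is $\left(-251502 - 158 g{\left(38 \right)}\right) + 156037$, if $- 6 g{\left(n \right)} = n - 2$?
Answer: $-94517$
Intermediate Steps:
$g{\left(n \right)} = \frac{1}{3} - \frac{n}{6}$ ($g{\left(n \right)} = - \frac{n - 2}{6} = - \frac{-2 + n}{6} = \frac{1}{3} - \frac{n}{6}$)
$\left(-251502 - 158 g{\left(38 \right)}\right) + 156037 = \left(-251502 - 158 \left(\frac{1}{3} - \frac{19}{3}\right)\right) + 156037 = \left(-251502 - -948\right) + 156037 = \left(-251502 + 948\right) + 156037 = -250554 + 156037 = -94517$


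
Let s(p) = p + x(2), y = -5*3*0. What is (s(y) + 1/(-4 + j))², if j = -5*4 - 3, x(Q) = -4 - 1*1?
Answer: 18496/729 ≈ 25.372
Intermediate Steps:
x(Q) = -5 (x(Q) = -4 - 1 = -5)
j = -23 (j = -20 - 3 = -23)
y = 0 (y = -15*0 = 0)
s(p) = -5 + p (s(p) = p - 5 = -5 + p)
(s(y) + 1/(-4 + j))² = ((-5 + 0) + 1/(-4 - 23))² = (-5 + 1/(-27))² = (-5 - 1/27)² = (-136/27)² = 18496/729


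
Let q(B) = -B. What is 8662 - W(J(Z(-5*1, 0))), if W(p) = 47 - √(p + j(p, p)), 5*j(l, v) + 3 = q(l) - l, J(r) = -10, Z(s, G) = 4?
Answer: 8615 + I*√165/5 ≈ 8615.0 + 2.569*I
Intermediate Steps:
j(l, v) = -⅗ - 2*l/5 (j(l, v) = -⅗ + (-l - l)/5 = -⅗ + (-2*l)/5 = -⅗ - 2*l/5)
W(p) = 47 - √(-⅗ + 3*p/5) (W(p) = 47 - √(p + (-⅗ - 2*p/5)) = 47 - √(-⅗ + 3*p/5))
8662 - W(J(Z(-5*1, 0))) = 8662 - (47 - √(-15 + 15*(-10))/5) = 8662 - (47 - √(-15 - 150)/5) = 8662 - (47 - I*√165/5) = 8662 + (-47 + I*√165/5) = 8615 + I*√165/5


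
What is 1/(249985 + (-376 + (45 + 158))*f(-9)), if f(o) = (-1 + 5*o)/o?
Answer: 9/2241907 ≈ 4.0144e-6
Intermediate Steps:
f(o) = (-1 + 5*o)/o
1/(249985 + (-376 + (45 + 158))*f(-9)) = 1/(249985 + (-376 + (45 + 158))*(5 - 1/(-9))) = 1/(249985 + (-376 + 203)*(5 - 1*(-⅑))) = 1/(249985 - 173*(5 + ⅑)) = 1/(249985 - 173*46/9) = 1/(249985 - 7958/9) = 1/(2241907/9) = 9/2241907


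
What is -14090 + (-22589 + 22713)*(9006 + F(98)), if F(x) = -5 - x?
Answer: 1089882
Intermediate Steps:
-14090 + (-22589 + 22713)*(9006 + F(98)) = -14090 + (-22589 + 22713)*(9006 + (-5 - 1*98)) = -14090 + 124*(9006 + (-5 - 98)) = -14090 + 124*(9006 - 103) = -14090 + 124*8903 = -14090 + 1103972 = 1089882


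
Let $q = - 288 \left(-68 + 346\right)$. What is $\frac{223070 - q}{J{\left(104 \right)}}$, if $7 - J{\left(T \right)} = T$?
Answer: $- \frac{303134}{97} \approx -3125.1$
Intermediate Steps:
$q = -80064$ ($q = \left(-288\right) 278 = -80064$)
$J{\left(T \right)} = 7 - T$
$\frac{223070 - q}{J{\left(104 \right)}} = \frac{223070 - -80064}{7 - 104} = \frac{223070 + 80064}{7 - 104} = \frac{303134}{-97} = 303134 \left(- \frac{1}{97}\right) = - \frac{303134}{97}$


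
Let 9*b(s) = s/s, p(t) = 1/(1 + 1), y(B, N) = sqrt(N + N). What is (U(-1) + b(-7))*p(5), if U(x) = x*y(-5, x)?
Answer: 1/18 - I*sqrt(2)/2 ≈ 0.055556 - 0.70711*I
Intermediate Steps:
y(B, N) = sqrt(2)*sqrt(N) (y(B, N) = sqrt(2*N) = sqrt(2)*sqrt(N))
p(t) = 1/2
b(s) = 1/9 (b(s) = (s/s)/9 = (1/9)*1 = 1/9)
U(x) = sqrt(2)*x**(3/2) (U(x) = x*(sqrt(2)*sqrt(x)) = sqrt(2)*x**(3/2))
(U(-1) + b(-7))*p(5) = (sqrt(2)*(-1)**(3/2) + 1/9)*(1/2) = (sqrt(2)*(-I) + 1/9)*(1/2) = (-I*sqrt(2) + 1/9)*(1/2) = (1/9 - I*sqrt(2))*(1/2) = 1/18 - I*sqrt(2)/2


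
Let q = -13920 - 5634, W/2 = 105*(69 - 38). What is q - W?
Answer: -26064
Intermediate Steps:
W = 6510 (W = 2*(105*(69 - 38)) = 2*(105*31) = 2*3255 = 6510)
q = -19554
q - W = -19554 - 1*6510 = -19554 - 6510 = -26064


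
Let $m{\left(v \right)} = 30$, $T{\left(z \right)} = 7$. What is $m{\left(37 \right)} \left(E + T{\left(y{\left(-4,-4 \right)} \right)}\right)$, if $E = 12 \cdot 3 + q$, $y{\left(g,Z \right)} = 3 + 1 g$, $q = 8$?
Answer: $1530$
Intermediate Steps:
$y{\left(g,Z \right)} = 3 + g$
$E = 44$ ($E = 12 \cdot 3 + 8 = 36 + 8 = 44$)
$m{\left(37 \right)} \left(E + T{\left(y{\left(-4,-4 \right)} \right)}\right) = 30 \left(44 + 7\right) = 30 \cdot 51 = 1530$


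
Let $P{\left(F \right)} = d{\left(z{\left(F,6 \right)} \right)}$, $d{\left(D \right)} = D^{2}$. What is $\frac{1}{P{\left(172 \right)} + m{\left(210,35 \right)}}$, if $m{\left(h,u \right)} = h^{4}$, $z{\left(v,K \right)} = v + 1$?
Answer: $\frac{1}{1944839929} \approx 5.1418 \cdot 10^{-10}$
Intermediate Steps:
$z{\left(v,K \right)} = 1 + v$
$P{\left(F \right)} = \left(1 + F\right)^{2}$
$\frac{1}{P{\left(172 \right)} + m{\left(210,35 \right)}} = \frac{1}{\left(1 + 172\right)^{2} + 210^{4}} = \frac{1}{173^{2} + 1944810000} = \frac{1}{29929 + 1944810000} = \frac{1}{1944839929}$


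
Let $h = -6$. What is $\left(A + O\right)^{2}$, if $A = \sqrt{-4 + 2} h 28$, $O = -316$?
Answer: $43408 + 106176 i \sqrt{2} \approx 43408.0 + 1.5016 \cdot 10^{5} i$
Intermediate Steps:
$A = - 168 i \sqrt{2}$ ($A = \sqrt{-4 + 2} \left(-6\right) 28 = \sqrt{-2} \left(-6\right) 28 = i \sqrt{2} \left(-6\right) 28 = - 6 i \sqrt{2} \cdot 28 = - 168 i \sqrt{2} \approx - 237.59 i$)
$\left(A + O\right)^{2} = \left(- 168 i \sqrt{2} - 316\right)^{2} = \left(-316 - 168 i \sqrt{2}\right)^{2}$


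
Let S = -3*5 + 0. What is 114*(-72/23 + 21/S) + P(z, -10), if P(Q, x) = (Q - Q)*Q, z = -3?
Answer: -59394/115 ≈ -516.47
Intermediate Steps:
S = -15 (S = -15 + 0 = -15)
P(Q, x) = 0 (P(Q, x) = 0*Q = 0)
114*(-72/23 + 21/S) + P(z, -10) = 114*(-72/23 + 21/(-15)) + 0 = 114*(-72*1/23 + 21*(-1/15)) + 0 = 114*(-72/23 - 7/5) + 0 = 114*(-521/115) + 0 = -59394/115 + 0 = -59394/115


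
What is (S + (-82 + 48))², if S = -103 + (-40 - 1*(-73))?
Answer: 10816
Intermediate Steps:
S = -70 (S = -103 + (-40 + 73) = -103 + 33 = -70)
(S + (-82 + 48))² = (-70 + (-82 + 48))² = (-70 - 34)² = (-104)² = 10816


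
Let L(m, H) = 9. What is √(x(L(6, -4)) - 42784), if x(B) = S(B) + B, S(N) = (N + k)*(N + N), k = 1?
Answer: I*√42595 ≈ 206.39*I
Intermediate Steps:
S(N) = 2*N*(1 + N) (S(N) = (N + 1)*(N + N) = (1 + N)*(2*N) = 2*N*(1 + N))
x(B) = B + 2*B*(1 + B) (x(B) = 2*B*(1 + B) + B = B + 2*B*(1 + B))
√(x(L(6, -4)) - 42784) = √(9*(3 + 2*9) - 42784) = √(9*(3 + 18) - 42784) = √(9*21 - 42784) = √(189 - 42784) = √(-42595) = I*√42595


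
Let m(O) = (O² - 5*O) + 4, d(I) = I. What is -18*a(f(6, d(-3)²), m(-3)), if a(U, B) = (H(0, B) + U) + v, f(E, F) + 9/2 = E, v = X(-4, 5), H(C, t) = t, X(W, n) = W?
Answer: -459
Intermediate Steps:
v = -4
f(E, F) = -9/2 + E
m(O) = 4 + O² - 5*O
a(U, B) = -4 + B + U (a(U, B) = (B + U) - 4 = -4 + B + U)
-18*a(f(6, d(-3)²), m(-3)) = -18*(-4 + (4 + (-3)² - 5*(-3)) + (-9/2 + 6)) = -18*(-4 + (4 + 9 + 15) + 3/2) = -18*(-4 + 28 + 3/2) = -18*51/2 = -459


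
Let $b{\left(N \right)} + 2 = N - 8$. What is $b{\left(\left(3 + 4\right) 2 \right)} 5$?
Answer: $20$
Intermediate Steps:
$b{\left(N \right)} = -10 + N$ ($b{\left(N \right)} = -2 + \left(N - 8\right) = -2 + \left(-8 + N\right) = -10 + N$)
$b{\left(\left(3 + 4\right) 2 \right)} 5 = \left(-10 + \left(3 + 4\right) 2\right) 5 = \left(-10 + 7 \cdot 2\right) 5 = \left(-10 + 14\right) 5 = 4 \cdot 5 = 20$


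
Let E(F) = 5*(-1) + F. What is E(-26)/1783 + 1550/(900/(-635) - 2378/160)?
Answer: -28083811493/294913549 ≈ -95.227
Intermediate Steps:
E(F) = -5 + F
E(-26)/1783 + 1550/(900/(-635) - 2378/160) = (-5 - 26)/1783 + 1550/(900/(-635) - 2378/160) = -31*1/1783 + 1550/(900*(-1/635) - 2378*1/160) = -31/1783 + 1550/(-180/127 - 1189/80) = -31/1783 + 1550/(-165403/10160) = -31/1783 + 1550*(-10160/165403) = -31/1783 - 15748000/165403 = -28083811493/294913549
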